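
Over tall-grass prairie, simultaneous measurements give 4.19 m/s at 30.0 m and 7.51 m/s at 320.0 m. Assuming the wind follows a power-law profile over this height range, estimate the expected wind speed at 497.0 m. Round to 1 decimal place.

First find α: α = ln(V₂/V₁)/ln(z₂/z₁) = ln(7.51/4.19)/ln(320.0/30.0) = 0.58353/2.36712 = 0.2465
Extrapolate from 320.0 m to 497.0 m: V₃ = 7.51 × (497.0/320.0)^0.2465 = 7.51 × 1.1146 = 8.3710 m/s

8.4 m/s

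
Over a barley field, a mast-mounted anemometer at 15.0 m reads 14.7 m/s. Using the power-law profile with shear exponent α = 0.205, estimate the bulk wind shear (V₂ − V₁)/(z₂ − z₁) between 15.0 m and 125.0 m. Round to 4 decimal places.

0.0728 m/s/m

Power law: V₂ = V₁ · (z₂/z₁)^α = 14.7 × (8.3333)^0.205 = 22.7031 m/s
ΔV/Δz = (22.7031 − 14.7)/(125.0 − 15.0) = 8.0031/110.0000 = 0.07276 m/s/m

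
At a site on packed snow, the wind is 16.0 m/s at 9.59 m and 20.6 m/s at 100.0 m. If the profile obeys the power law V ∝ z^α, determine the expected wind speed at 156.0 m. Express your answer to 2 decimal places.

First find α: α = ln(V₂/V₁)/ln(z₂/z₁) = ln(20.6/16.0)/ln(100.0/9.59) = 0.25270/2.34445 = 0.1078
Extrapolate from 100.0 m to 156.0 m: V₃ = 20.6 × (156.0/100.0)^0.1078 = 20.6 × 1.0491 = 21.6114 m/s

21.61 m/s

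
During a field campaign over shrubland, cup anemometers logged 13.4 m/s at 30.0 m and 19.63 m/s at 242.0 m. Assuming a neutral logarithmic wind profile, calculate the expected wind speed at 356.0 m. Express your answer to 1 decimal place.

Log law: V ∝ ln(z/z₀). From the pair, with r = V₁/V₂ = 0.68263,
ln z₀ = (ln z₁ − r·ln z₂)/(1 − r) = (3.4012 − 0.68263×5.4889)/0.31737 = -1.0893 → z₀ = 0.3365 m
V₃ = V₁ · ln(z₃/z₀)/ln(z₁/z₀) = 13.4 × 6.9642/4.4905 = 20.7818 m/s

20.8 m/s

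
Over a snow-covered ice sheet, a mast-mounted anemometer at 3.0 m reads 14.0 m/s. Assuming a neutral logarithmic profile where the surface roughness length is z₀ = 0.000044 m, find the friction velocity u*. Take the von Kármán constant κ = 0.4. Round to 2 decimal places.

Log law: V(z) = (u*/κ) · ln(z/z₀) ⇒ u* = κ · V / ln(z/z₀)
u* = 0.4 × 14.0 / ln(3.0/0.000044) = 0.4 × 14.0 / 11.1299
   = 5.6000 / 11.1299 = 0.5031 m/s

u* ≈ 0.50 m/s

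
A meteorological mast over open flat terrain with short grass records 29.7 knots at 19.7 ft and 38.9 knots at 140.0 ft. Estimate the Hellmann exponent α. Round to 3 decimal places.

α ≈ 0.138

Power law: V₂/V₁ = (z₂/z₁)^α ⇒ α = ln(V₂/V₁) / ln(z₂/z₁)
α = ln(38.9/29.7) / ln(140.0/19.7) = ln(1.3098) / ln(7.1066)
  = 0.26985 / 1.96102 = 0.13761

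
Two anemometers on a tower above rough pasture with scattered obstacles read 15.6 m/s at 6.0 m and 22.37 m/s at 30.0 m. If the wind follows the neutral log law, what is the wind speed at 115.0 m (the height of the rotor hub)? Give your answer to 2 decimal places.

Log law: V ∝ ln(z/z₀). From the pair, with r = V₁/V₂ = 0.69736,
ln z₀ = (ln z₁ − r·ln z₂)/(1 − r) = (1.7918 − 0.69736×3.4012)/0.30264 = -1.9168 → z₀ = 0.1471 m
V₃ = V₁ · ln(z₃/z₀)/ln(z₁/z₀) = 15.6 × 6.6618/3.7086 = 28.0223 m/s

28.02 m/s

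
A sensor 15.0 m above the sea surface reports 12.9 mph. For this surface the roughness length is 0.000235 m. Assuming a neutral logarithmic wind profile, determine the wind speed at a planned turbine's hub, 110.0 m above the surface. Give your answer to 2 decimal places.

Log law: V(z) ∝ ln(z/z₀), so V₂/V₁ = ln(z₂/z₀) / ln(z₁/z₀).
ln(110.0/0.000235) = 13.0564, ln(15.0/0.000235) = 11.0640
V₂ = 12.9 × 13.0564/11.0640 = 12.9 × 1.1801 = 15.2231 mph

15.22 mph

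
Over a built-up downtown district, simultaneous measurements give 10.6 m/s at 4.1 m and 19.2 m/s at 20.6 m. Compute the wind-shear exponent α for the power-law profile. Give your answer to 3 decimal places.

Power law: V₂/V₁ = (z₂/z₁)^α ⇒ α = ln(V₂/V₁) / ln(z₂/z₁)
α = ln(19.2/10.6) / ln(20.6/4.1) = ln(1.8113) / ln(5.0244)
  = 0.59406 / 1.61430 = 0.36800

α ≈ 0.368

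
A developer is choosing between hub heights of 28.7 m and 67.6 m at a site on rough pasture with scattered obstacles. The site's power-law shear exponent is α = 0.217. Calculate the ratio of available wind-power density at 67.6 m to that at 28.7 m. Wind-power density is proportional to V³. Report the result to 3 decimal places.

1.747

Speed ratio: V_B/V_A = (z_B/z_A)^α = (67.6/28.7)^0.217 = (2.3554)^0.217 = 1.20431
Power-density ratio: P_B/P_A = (V_B/V_A)³ = (1.20431)³ = 1.74668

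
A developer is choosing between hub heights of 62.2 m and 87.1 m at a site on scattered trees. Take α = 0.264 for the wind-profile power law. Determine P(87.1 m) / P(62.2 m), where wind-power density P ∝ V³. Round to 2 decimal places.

1.31

Speed ratio: V_B/V_A = (z_B/z_A)^α = (87.1/62.2)^0.264 = (1.4003)^0.264 = 1.09296
Power-density ratio: P_B/P_A = (V_B/V_A)³ = (1.09296)³ = 1.30561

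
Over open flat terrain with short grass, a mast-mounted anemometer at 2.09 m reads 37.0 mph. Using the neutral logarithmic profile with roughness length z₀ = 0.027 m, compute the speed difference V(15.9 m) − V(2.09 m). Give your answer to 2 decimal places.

17.26 mph

Log law: V₂ = V₁ · ln(z₂/z₀)/ln(z₁/z₀) = 37.0 × 6.3782/4.3491 = 54.2631 mph
ΔV = 54.2631 − 37.0 = 17.2631 mph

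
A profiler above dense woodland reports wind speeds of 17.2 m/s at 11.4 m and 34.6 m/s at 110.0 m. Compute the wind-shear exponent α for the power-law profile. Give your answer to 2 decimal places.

Power law: V₂/V₁ = (z₂/z₁)^α ⇒ α = ln(V₂/V₁) / ln(z₂/z₁)
α = ln(34.6/17.2) / ln(110.0/11.4) = ln(2.0116) / ln(9.6491)
  = 0.69894 / 2.26687 = 0.30833

α ≈ 0.31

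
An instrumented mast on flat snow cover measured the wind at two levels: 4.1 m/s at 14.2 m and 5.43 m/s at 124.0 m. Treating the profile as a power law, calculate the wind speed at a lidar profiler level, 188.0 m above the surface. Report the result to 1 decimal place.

First find α: α = ln(V₂/V₁)/ln(z₂/z₁) = ln(5.43/4.1)/ln(124.0/14.2) = 0.28095/2.16704 = 0.1296
Extrapolate from 124.0 m to 188.0 m: V₃ = 5.43 × (188.0/124.0)^0.1296 = 5.43 × 1.0554 = 5.7310 m/s

5.7 m/s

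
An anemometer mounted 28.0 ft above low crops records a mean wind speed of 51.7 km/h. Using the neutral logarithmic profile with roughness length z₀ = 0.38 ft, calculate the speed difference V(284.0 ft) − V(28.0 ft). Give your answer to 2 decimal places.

27.86 km/h

Log law: V₂ = V₁ · ln(z₂/z₀)/ln(z₁/z₀) = 51.7 × 6.6166/4.2998 = 79.5565 km/h
ΔV = 79.5565 − 51.7 = 27.8565 km/h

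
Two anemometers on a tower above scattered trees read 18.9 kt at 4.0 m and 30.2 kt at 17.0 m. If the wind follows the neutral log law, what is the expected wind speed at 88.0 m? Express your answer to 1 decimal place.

Log law: V ∝ ln(z/z₀). From the pair, with r = V₁/V₂ = 0.62583,
ln z₀ = (ln z₁ − r·ln z₂)/(1 − r) = (1.3863 − 0.62583×2.8332)/0.37417 = -1.0338 → z₀ = 0.3557 m
V₃ = V₁ · ln(z₃/z₀)/ln(z₁/z₀) = 18.9 × 5.5111/2.4201 = 43.0401 kt

43.0 kt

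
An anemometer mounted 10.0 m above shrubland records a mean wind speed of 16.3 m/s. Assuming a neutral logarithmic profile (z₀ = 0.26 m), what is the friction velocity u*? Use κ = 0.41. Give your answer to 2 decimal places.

Log law: V(z) = (u*/κ) · ln(z/z₀) ⇒ u* = κ · V / ln(z/z₀)
u* = 0.41 × 16.3 / ln(10.0/0.26) = 0.41 × 16.3 / 3.6497
   = 6.6830 / 3.6497 = 1.8311 m/s

u* ≈ 1.83 m/s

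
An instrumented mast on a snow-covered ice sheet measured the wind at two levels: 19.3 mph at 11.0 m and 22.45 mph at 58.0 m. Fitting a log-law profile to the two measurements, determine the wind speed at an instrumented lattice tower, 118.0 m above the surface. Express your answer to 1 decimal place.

23.8 mph

Log law: V ∝ ln(z/z₀). From the pair, with r = V₁/V₂ = 0.85969,
ln z₀ = (ln z₁ − r·ln z₂)/(1 − r) = (2.3979 − 0.85969×4.0604)/0.14031 = -7.7885 → z₀ = 0.0004145 m
V₃ = V₁ · ln(z₃/z₀)/ln(z₁/z₀) = 19.3 × 12.5592/10.1864 = 23.7957 mph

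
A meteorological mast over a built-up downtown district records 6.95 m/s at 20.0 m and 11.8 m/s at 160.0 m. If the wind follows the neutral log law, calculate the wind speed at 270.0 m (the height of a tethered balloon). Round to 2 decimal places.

Log law: V ∝ ln(z/z₀). From the pair, with r = V₁/V₂ = 0.58898,
ln z₀ = (ln z₁ − r·ln z₂)/(1 − r) = (2.9957 − 0.58898×5.0752)/0.41102 = 0.0159 → z₀ = 1.016 m
V₃ = V₁ · ln(z₃/z₀)/ln(z₁/z₀) = 6.95 × 5.5825/2.9798 = 13.0204 m/s

13.02 m/s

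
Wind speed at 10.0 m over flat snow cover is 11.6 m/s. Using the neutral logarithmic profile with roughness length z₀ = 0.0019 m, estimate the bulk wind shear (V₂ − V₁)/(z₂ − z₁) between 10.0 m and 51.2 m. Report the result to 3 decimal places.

0.054 m/s/m

Log law: V₂ = V₁ · ln(z₂/z₀)/ln(z₁/z₀) = 11.6 × 10.2016/8.5685 = 13.8110 m/s
ΔV/Δz = (13.8110 − 11.6)/(51.2 − 10.0) = 2.2110/41.2000 = 0.05366 m/s/m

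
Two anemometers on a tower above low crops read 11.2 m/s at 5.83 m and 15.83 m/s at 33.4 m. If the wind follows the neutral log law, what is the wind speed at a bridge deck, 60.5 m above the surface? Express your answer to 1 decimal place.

Log law: V ∝ ln(z/z₀). From the pair, with r = V₁/V₂ = 0.70752,
ln z₀ = (ln z₁ − r·ln z₂)/(1 − r) = (1.7630 − 0.70752×3.5086)/0.29248 = -2.4595 → z₀ = 0.08548 m
V₃ = V₁ · ln(z₃/z₀)/ln(z₁/z₀) = 11.2 × 6.5621/4.2225 = 17.4058 m/s

17.4 m/s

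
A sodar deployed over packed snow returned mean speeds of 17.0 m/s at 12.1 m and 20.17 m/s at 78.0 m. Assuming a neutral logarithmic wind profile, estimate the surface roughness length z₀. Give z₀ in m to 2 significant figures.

z₀ ≈ 0.00055 m

Log law: V(z) ∝ ln(z/z₀). With r = V₁/V₂ = 17.0/20.17 = 0.84284,
r · ln(z₂/z₀) = ln(z₁/z₀) ⇒ ln z₀ = (ln z₁ − r·ln z₂)/(1 − r)
ln z₀ = (2.49321 − 0.84284×4.35671) / 0.15716 = -7.5003
z₀ = exp(-7.5003) = 0.0005529 m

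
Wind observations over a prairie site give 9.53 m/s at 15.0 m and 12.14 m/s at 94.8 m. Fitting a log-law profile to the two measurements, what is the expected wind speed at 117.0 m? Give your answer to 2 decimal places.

12.44 m/s

Log law: V ∝ ln(z/z₀). From the pair, with r = V₁/V₂ = 0.78501,
ln z₀ = (ln z₁ − r·ln z₂)/(1 − r) = (2.7081 − 0.78501×4.5518)/0.21499 = -4.0240 → z₀ = 0.01788 m
V₃ = V₁ · ln(z₃/z₀)/ln(z₁/z₀) = 9.53 × 8.7862/6.7320 = 12.4379 m/s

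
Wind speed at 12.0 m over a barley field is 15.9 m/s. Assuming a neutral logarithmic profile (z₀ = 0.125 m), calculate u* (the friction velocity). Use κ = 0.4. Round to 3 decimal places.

u* ≈ 1.393 m/s

Log law: V(z) = (u*/κ) · ln(z/z₀) ⇒ u* = κ · V / ln(z/z₀)
u* = 0.4 × 15.9 / ln(12.0/0.125) = 0.4 × 15.9 / 4.5643
   = 6.3600 / 4.5643 = 1.3934 m/s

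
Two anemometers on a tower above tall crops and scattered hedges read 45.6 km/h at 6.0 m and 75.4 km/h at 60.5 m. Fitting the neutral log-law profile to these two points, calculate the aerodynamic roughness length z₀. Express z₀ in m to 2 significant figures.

z₀ ≈ 0.17 m

Log law: V(z) ∝ ln(z/z₀). With r = V₁/V₂ = 45.6/75.4 = 0.60477,
r · ln(z₂/z₀) = ln(z₁/z₀) ⇒ ln z₀ = (ln z₁ − r·ln z₂)/(1 − r)
ln z₀ = (1.79176 − 0.60477×4.10264) / 0.39523 = -1.7444
z₀ = exp(-1.7444) = 0.1748 m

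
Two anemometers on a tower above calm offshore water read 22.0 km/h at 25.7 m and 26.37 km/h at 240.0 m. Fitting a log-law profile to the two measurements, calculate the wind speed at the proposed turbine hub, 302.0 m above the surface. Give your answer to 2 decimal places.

26.82 km/h

Log law: V ∝ ln(z/z₀). From the pair, with r = V₁/V₂ = 0.83428,
ln z₀ = (ln z₁ − r·ln z₂)/(1 − r) = (3.2465 − 0.83428×5.4806)/0.16572 = -8.0009 → z₀ = 0.0003351 m
V₃ = V₁ · ln(z₃/z₀)/ln(z₁/z₀) = 22.0 × 13.7114/11.2474 = 26.8195 km/h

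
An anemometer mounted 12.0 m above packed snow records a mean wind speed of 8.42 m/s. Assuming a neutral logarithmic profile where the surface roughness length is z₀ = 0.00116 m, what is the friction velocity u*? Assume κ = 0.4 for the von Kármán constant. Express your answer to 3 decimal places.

u* ≈ 0.364 m/s

Log law: V(z) = (u*/κ) · ln(z/z₀) ⇒ u* = κ · V / ln(z/z₀)
u* = 0.4 × 8.42 / ln(12.0/0.00116) = 0.4 × 8.42 / 9.2442
   = 3.3680 / 9.2442 = 0.3643 m/s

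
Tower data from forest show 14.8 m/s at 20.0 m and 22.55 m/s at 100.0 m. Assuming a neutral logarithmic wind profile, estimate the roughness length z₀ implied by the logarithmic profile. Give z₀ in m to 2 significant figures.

Log law: V(z) ∝ ln(z/z₀). With r = V₁/V₂ = 14.8/22.55 = 0.65632,
r · ln(z₂/z₀) = ln(z₁/z₀) ⇒ ln z₀ = (ln z₁ − r·ln z₂)/(1 − r)
ln z₀ = (2.99573 − 0.65632×4.60517) / 0.34368 = -0.0778
z₀ = exp(-0.0778) = 0.9252 m

z₀ ≈ 0.93 m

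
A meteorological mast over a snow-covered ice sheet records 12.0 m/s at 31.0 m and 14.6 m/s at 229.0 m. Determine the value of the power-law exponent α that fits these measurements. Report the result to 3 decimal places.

Power law: V₂/V₁ = (z₂/z₁)^α ⇒ α = ln(V₂/V₁) / ln(z₂/z₁)
α = ln(14.6/12.0) / ln(229.0/31.0) = ln(1.2167) / ln(7.3871)
  = 0.19611 / 1.99973 = 0.09807

α ≈ 0.098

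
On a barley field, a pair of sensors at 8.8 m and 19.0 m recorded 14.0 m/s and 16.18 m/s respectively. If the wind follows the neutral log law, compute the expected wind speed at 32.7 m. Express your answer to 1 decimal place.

17.7 m/s

Log law: V ∝ ln(z/z₀). From the pair, with r = V₁/V₂ = 0.86527,
ln z₀ = (ln z₁ − r·ln z₂)/(1 − r) = (2.1748 − 0.86527×2.9444)/0.13473 = -2.7682 → z₀ = 0.06278 m
V₃ = V₁ · ln(z₃/z₀)/ln(z₁/z₀) = 14.0 × 6.2556/4.9429 = 17.7178 m/s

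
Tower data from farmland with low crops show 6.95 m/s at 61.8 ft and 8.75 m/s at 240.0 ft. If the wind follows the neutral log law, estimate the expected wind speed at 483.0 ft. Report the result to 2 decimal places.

Log law: V ∝ ln(z/z₀). From the pair, with r = V₁/V₂ = 0.79429,
ln z₀ = (ln z₁ − r·ln z₂)/(1 − r) = (4.1239 − 0.79429×5.4806)/0.20571 = -1.1146 → z₀ = 0.3280 ft
V₃ = V₁ · ln(z₃/z₀)/ln(z₁/z₀) = 6.95 × 7.2946/5.2385 = 9.6779 m/s

9.68 m/s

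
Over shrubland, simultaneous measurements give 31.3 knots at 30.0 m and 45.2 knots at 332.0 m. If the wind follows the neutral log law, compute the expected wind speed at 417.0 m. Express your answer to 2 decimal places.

46.52 knots

Log law: V ∝ ln(z/z₀). From the pair, with r = V₁/V₂ = 0.69248,
ln z₀ = (ln z₁ − r·ln z₂)/(1 − r) = (3.4012 − 0.69248×5.8051)/0.30752 = -2.0120 → z₀ = 0.1337 m
V₃ = V₁ · ln(z₃/z₀)/ln(z₁/z₀) = 31.3 × 8.0451/5.4132 = 46.5181 knots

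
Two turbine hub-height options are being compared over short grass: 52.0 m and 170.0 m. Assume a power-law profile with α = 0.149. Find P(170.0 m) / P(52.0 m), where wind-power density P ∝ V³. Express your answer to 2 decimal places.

1.70

Speed ratio: V_B/V_A = (z_B/z_A)^α = (170.0/52.0)^0.149 = (3.2692)^0.149 = 1.19303
Power-density ratio: P_B/P_A = (V_B/V_A)³ = (1.19303)³ = 1.69808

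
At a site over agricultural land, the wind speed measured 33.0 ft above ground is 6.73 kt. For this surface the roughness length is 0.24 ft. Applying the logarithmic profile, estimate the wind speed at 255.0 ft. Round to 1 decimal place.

Log law: V(z) ∝ ln(z/z₀), so V₂/V₁ = ln(z₂/z₀) / ln(z₁/z₀).
ln(255.0/0.24) = 6.9684, ln(33.0/0.24) = 4.9236
V₂ = 6.73 × 6.9684/4.9236 = 6.73 × 1.4153 = 9.5249 kt

9.5 kt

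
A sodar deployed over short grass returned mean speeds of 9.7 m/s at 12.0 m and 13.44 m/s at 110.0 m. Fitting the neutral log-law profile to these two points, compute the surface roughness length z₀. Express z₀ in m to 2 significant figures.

Log law: V(z) ∝ ln(z/z₀). With r = V₁/V₂ = 9.7/13.44 = 0.72173,
r · ln(z₂/z₀) = ln(z₁/z₀) ⇒ ln z₀ = (ln z₁ − r·ln z₂)/(1 − r)
ln z₀ = (2.48491 − 0.72173×4.70048) / 0.27827 = -3.2614
z₀ = exp(-3.2614) = 0.03834 m

z₀ ≈ 0.038 m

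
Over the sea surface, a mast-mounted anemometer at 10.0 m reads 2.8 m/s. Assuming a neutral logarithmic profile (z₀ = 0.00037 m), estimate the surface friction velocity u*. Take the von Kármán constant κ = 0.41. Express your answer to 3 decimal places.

u* ≈ 0.112 m/s

Log law: V(z) = (u*/κ) · ln(z/z₀) ⇒ u* = κ · V / ln(z/z₀)
u* = 0.41 × 2.8 / ln(10.0/0.00037) = 0.41 × 2.8 / 10.2046
   = 1.1480 / 10.2046 = 0.1125 m/s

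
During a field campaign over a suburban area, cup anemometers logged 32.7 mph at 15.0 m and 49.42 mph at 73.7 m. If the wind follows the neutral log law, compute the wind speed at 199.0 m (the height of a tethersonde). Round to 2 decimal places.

Log law: V ∝ ln(z/z₀). From the pair, with r = V₁/V₂ = 0.66168,
ln z₀ = (ln z₁ − r·ln z₂)/(1 − r) = (2.7081 − 0.66168×4.3000)/0.33832 = -0.4054 → z₀ = 0.6667 m
V₃ = V₁ · ln(z₃/z₀)/ln(z₁/z₀) = 32.7 × 5.6987/3.1134 = 59.8525 mph

59.85 mph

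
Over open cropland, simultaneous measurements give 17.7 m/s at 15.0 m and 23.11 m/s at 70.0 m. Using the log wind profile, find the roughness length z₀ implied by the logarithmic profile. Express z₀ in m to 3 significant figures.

z₀ ≈ 0.0971 m

Log law: V(z) ∝ ln(z/z₀). With r = V₁/V₂ = 17.7/23.11 = 0.76590,
r · ln(z₂/z₀) = ln(z₁/z₀) ⇒ ln z₀ = (ln z₁ − r·ln z₂)/(1 − r)
ln z₀ = (2.70805 − 0.76590×4.24850) / 0.23410 = -2.3319
z₀ = exp(-2.3319) = 0.09712 m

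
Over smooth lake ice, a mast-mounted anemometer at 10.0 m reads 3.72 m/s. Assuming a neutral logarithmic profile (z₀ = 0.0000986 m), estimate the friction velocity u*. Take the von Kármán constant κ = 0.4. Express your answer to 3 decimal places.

u* ≈ 0.129 m/s

Log law: V(z) = (u*/κ) · ln(z/z₀) ⇒ u* = κ · V / ln(z/z₀)
u* = 0.4 × 3.72 / ln(10.0/0.0000986) = 0.4 × 3.72 / 11.5270
   = 1.4880 / 11.5270 = 0.1291 m/s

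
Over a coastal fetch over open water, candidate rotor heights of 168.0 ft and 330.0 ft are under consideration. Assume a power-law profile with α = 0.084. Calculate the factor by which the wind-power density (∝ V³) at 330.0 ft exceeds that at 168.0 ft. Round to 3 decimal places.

1.185

Speed ratio: V_B/V_A = (z_B/z_A)^α = (330.0/168.0)^0.084 = (1.9643)^0.084 = 1.05835
Power-density ratio: P_B/P_A = (V_B/V_A)³ = (1.05835)³ = 1.18546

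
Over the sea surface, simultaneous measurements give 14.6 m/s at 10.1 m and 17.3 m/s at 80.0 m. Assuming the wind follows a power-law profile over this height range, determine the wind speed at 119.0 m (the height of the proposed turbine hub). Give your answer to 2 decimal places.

First find α: α = ln(V₂/V₁)/ln(z₂/z₁) = ln(17.3/14.6)/ln(80.0/10.1) = 0.16968/2.06949 = 0.0820
Extrapolate from 80.0 m to 119.0 m: V₃ = 17.3 × (119.0/80.0)^0.0820 = 17.3 × 1.0331 = 17.8725 m/s

17.87 m/s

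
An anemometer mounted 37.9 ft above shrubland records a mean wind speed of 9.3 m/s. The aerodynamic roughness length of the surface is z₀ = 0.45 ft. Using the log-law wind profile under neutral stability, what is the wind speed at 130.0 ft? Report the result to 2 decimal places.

Log law: V(z) ∝ ln(z/z₀), so V₂/V₁ = ln(z₂/z₀) / ln(z₁/z₀).
ln(130.0/0.45) = 5.6660, ln(37.9/0.45) = 4.4335
V₂ = 9.3 × 5.6660/4.4335 = 9.3 × 1.2780 = 11.8856 m/s

11.89 m/s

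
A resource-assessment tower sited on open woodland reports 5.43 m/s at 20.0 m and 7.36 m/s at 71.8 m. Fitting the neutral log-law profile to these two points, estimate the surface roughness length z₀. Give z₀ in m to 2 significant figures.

Log law: V(z) ∝ ln(z/z₀). With r = V₁/V₂ = 5.43/7.36 = 0.73777,
r · ln(z₂/z₀) = ln(z₁/z₀) ⇒ ln z₀ = (ln z₁ − r·ln z₂)/(1 − r)
ln z₀ = (2.99573 − 0.73777×4.27388) / 0.26223 = -0.6003
z₀ = exp(-0.6003) = 0.5486 m

z₀ ≈ 0.55 m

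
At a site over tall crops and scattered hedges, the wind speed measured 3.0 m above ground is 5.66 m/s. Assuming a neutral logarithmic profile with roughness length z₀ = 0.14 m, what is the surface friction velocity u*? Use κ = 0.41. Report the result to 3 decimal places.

u* ≈ 0.757 m/s

Log law: V(z) = (u*/κ) · ln(z/z₀) ⇒ u* = κ · V / ln(z/z₀)
u* = 0.41 × 5.66 / ln(3.0/0.14) = 0.41 × 5.66 / 3.0647
   = 2.3206 / 3.0647 = 0.7572 m/s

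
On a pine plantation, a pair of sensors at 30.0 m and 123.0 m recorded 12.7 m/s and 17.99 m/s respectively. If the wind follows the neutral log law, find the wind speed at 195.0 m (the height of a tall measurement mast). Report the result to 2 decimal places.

19.72 m/s

Log law: V ∝ ln(z/z₀). From the pair, with r = V₁/V₂ = 0.70595,
ln z₀ = (ln z₁ − r·ln z₂)/(1 − r) = (3.4012 − 0.70595×4.8122)/0.29405 = 0.0138 → z₀ = 1.014 m
V₃ = V₁ · ln(z₃/z₀)/ln(z₁/z₀) = 12.7 × 5.2592/3.3874 = 19.7177 m/s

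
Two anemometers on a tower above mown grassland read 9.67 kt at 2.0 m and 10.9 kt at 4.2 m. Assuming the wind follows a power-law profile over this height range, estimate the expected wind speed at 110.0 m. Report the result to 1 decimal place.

First find α: α = ln(V₂/V₁)/ln(z₂/z₁) = ln(10.9/9.67)/ln(4.2/2.0) = 0.11973/0.74194 = 0.1614
Extrapolate from 4.2 m to 110.0 m: V₃ = 10.9 × (110.0/4.2)^0.1614 = 10.9 × 1.6938 = 18.4624 kt

18.5 kt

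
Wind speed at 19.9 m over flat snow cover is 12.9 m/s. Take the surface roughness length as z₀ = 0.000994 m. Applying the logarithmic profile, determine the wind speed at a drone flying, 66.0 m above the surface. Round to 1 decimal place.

14.5 m/s

Log law: V(z) ∝ ln(z/z₀), so V₂/V₁ = ln(z₂/z₀) / ln(z₁/z₀).
ln(66.0/0.000994) = 11.1034, ln(19.9/0.000994) = 9.9045
V₂ = 12.9 × 11.1034/9.9045 = 12.9 × 1.1210 = 14.4615 m/s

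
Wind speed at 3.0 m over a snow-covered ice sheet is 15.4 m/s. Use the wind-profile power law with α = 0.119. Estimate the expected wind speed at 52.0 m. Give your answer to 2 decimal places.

Power-law profile: V₂ = V₁ · (z₂/z₁)^α
V₂ = 15.4 × (52.0/3.0)^0.119 = 15.4 × (17.3333)^0.119
    = 15.4 × 1.4042 = 21.6246 m/s

21.62 m/s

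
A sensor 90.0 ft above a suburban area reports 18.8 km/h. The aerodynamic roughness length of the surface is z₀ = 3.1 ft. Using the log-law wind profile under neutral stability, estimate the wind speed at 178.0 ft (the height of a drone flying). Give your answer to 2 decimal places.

22.61 km/h

Log law: V(z) ∝ ln(z/z₀), so V₂/V₁ = ln(z₂/z₀) / ln(z₁/z₀).
ln(178.0/3.1) = 4.0504, ln(90.0/3.1) = 3.3684
V₂ = 18.8 × 4.0504/3.3684 = 18.8 × 1.2025 = 22.6063 km/h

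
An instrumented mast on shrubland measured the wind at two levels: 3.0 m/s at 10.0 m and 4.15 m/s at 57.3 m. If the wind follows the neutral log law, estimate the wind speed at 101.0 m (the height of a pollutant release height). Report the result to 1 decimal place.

4.5 m/s

Log law: V ∝ ln(z/z₀). From the pair, with r = V₁/V₂ = 0.72289,
ln z₀ = (ln z₁ − r·ln z₂)/(1 − r) = (2.3026 − 0.72289×4.0483)/0.27711 = -2.2515 → z₀ = 0.1052 m
V₃ = V₁ · ln(z₃/z₀)/ln(z₁/z₀) = 3.0 × 6.8666/4.5540 = 4.5234 m/s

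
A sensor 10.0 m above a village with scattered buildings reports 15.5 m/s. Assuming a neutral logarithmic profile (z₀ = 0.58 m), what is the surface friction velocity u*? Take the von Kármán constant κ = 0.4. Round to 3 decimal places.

Log law: V(z) = (u*/κ) · ln(z/z₀) ⇒ u* = κ · V / ln(z/z₀)
u* = 0.4 × 15.5 / ln(10.0/0.58) = 0.4 × 15.5 / 2.8473
   = 6.2000 / 2.8473 = 2.1775 m/s

u* ≈ 2.177 m/s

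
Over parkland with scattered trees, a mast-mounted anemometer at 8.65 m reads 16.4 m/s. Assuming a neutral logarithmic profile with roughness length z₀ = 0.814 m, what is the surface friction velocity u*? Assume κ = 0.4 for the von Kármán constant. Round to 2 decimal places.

Log law: V(z) = (u*/κ) · ln(z/z₀) ⇒ u* = κ · V / ln(z/z₀)
u* = 0.4 × 16.4 / ln(8.65/0.814) = 0.4 × 16.4 / 2.3634
   = 6.5600 / 2.3634 = 2.7757 m/s

u* ≈ 2.78 m/s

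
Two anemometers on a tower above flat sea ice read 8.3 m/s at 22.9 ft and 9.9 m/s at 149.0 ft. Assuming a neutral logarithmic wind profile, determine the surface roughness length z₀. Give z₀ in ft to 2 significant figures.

z₀ ≈ 0.0014 ft

Log law: V(z) ∝ ln(z/z₀). With r = V₁/V₂ = 8.3/9.9 = 0.83838,
r · ln(z₂/z₀) = ln(z₁/z₀) ⇒ ln z₀ = (ln z₁ − r·ln z₂)/(1 − r)
ln z₀ = (3.13114 − 0.83838×5.00395) / 0.16162 = -6.5841
z₀ = exp(-6.5841) = 0.001382 ft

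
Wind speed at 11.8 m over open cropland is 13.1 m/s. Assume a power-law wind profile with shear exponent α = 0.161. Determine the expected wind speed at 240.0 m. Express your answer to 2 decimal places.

21.28 m/s

Power-law profile: V₂ = V₁ · (z₂/z₁)^α
V₂ = 13.1 × (240.0/11.8)^0.161 = 13.1 × (20.3390)^0.161
    = 13.1 × 1.6242 = 21.2771 m/s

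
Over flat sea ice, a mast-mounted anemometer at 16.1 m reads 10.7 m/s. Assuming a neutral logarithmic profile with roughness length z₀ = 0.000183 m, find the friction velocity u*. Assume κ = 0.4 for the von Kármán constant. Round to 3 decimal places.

u* ≈ 0.376 m/s

Log law: V(z) = (u*/κ) · ln(z/z₀) ⇒ u* = κ · V / ln(z/z₀)
u* = 0.4 × 10.7 / ln(16.1/0.000183) = 0.4 × 10.7 / 11.3848
   = 4.2800 / 11.3848 = 0.3759 m/s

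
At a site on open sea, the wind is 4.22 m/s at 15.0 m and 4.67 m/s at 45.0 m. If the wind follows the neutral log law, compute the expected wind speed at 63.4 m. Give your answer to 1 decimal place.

4.8 m/s

Log law: V ∝ ln(z/z₀). From the pair, with r = V₁/V₂ = 0.90364,
ln z₀ = (ln z₁ − r·ln z₂)/(1 − r) = (2.7081 − 0.90364×3.8067)/0.09636 = -7.5945 → z₀ = 0.0005032 m
V₃ = V₁ · ln(z₃/z₀)/ln(z₁/z₀) = 4.22 × 11.7440/10.3025 = 4.8104 m/s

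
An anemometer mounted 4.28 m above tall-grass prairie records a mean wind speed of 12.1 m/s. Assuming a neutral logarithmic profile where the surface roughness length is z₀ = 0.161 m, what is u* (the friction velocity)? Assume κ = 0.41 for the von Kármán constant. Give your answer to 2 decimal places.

u* ≈ 1.51 m/s

Log law: V(z) = (u*/κ) · ln(z/z₀) ⇒ u* = κ · V / ln(z/z₀)
u* = 0.41 × 12.1 / ln(4.28/0.161) = 0.41 × 12.1 / 3.2803
   = 4.9610 / 3.2803 = 1.5124 m/s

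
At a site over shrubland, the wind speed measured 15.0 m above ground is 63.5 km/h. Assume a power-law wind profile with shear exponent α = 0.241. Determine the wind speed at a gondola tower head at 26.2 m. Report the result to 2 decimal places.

Power-law profile: V₂ = V₁ · (z₂/z₁)^α
V₂ = 63.5 × (26.2/15.0)^0.241 = 63.5 × (1.7467)^0.241
    = 63.5 × 1.1439 = 72.6351 km/h

72.64 km/h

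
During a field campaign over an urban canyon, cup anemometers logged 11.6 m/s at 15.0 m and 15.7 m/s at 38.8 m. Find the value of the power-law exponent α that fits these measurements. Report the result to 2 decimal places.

α ≈ 0.32

Power law: V₂/V₁ = (z₂/z₁)^α ⇒ α = ln(V₂/V₁) / ln(z₂/z₁)
α = ln(15.7/11.6) / ln(38.8/15.0) = ln(1.3534) / ln(2.5867)
  = 0.30266 / 0.95037 = 0.31846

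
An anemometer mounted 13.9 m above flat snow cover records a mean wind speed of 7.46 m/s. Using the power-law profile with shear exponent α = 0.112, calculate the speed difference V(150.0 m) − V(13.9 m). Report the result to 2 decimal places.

2.28 m/s

Power law: V₂ = V₁ · (z₂/z₁)^α = 7.46 × (10.7914)^0.112 = 9.7374 m/s
ΔV = 9.7374 − 7.46 = 2.2774 m/s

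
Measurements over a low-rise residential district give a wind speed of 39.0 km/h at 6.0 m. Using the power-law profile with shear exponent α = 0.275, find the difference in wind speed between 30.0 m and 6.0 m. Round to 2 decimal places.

21.71 km/h

Power law: V₂ = V₁ · (z₂/z₁)^α = 39.0 × (5.0000)^0.275 = 60.7130 km/h
ΔV = 60.7130 − 39.0 = 21.7130 km/h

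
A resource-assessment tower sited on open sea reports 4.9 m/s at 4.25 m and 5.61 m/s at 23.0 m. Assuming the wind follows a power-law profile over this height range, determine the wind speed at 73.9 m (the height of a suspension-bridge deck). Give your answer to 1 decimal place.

6.2 m/s

First find α: α = ln(V₂/V₁)/ln(z₂/z₁) = ln(5.61/4.9)/ln(23.0/4.25) = 0.13532/1.68858 = 0.0801
Extrapolate from 23.0 m to 73.9 m: V₃ = 5.61 × (73.9/23.0)^0.0801 = 5.61 × 1.0981 = 6.1601 m/s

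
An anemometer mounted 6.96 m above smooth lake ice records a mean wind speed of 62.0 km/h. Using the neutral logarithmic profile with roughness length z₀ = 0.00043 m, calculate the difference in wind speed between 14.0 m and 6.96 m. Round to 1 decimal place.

Log law: V₂ = V₁ · ln(z₂/z₀)/ln(z₁/z₀) = 62.0 × 10.3908/9.6919 = 66.4708 km/h
ΔV = 66.4708 − 62.0 = 4.4708 km/h

4.5 km/h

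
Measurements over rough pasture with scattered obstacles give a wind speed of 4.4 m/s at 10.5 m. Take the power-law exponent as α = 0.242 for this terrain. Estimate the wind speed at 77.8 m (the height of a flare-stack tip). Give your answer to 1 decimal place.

7.1 m/s

Power-law profile: V₂ = V₁ · (z₂/z₁)^α
V₂ = 4.4 × (77.8/10.5)^0.242 = 4.4 × (7.4095)^0.242
    = 4.4 × 1.6236 = 7.1440 m/s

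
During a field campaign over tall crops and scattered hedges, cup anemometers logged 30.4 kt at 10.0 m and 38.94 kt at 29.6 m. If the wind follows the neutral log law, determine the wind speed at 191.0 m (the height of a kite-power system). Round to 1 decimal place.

53.6 kt

Log law: V ∝ ln(z/z₀). From the pair, with r = V₁/V₂ = 0.78069,
ln z₀ = (ln z₁ − r·ln z₂)/(1 − r) = (2.3026 − 0.78069×3.3878)/0.21931 = -1.5604 → z₀ = 0.2101 m
V₃ = V₁ · ln(z₃/z₀)/ln(z₁/z₀) = 30.4 × 6.8127/3.8630 = 53.6129 kt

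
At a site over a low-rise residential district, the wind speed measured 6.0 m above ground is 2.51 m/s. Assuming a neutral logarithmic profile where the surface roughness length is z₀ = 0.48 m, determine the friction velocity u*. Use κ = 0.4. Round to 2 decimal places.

Log law: V(z) = (u*/κ) · ln(z/z₀) ⇒ u* = κ · V / ln(z/z₀)
u* = 0.4 × 2.51 / ln(6.0/0.48) = 0.4 × 2.51 / 2.5257
   = 1.0040 / 2.5257 = 0.3975 m/s

u* ≈ 0.40 m/s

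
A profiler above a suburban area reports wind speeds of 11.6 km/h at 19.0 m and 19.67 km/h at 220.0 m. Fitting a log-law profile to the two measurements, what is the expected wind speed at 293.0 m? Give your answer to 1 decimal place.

Log law: V ∝ ln(z/z₀). From the pair, with r = V₁/V₂ = 0.58973,
ln z₀ = (ln z₁ − r·ln z₂)/(1 − r) = (2.9444 − 0.58973×5.3936)/0.41027 = -0.5761 → z₀ = 0.5621 m
V₃ = V₁ · ln(z₃/z₀)/ln(z₁/z₀) = 11.6 × 6.2563/3.5205 = 20.6142 km/h

20.6 km/h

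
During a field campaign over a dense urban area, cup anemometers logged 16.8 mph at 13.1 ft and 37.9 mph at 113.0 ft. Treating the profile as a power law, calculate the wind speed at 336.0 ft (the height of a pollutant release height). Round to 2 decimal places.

57.19 mph

First find α: α = ln(V₂/V₁)/ln(z₂/z₁) = ln(37.9/16.8)/ln(113.0/13.1) = 0.81357/2.15478 = 0.3776
Extrapolate from 113.0 ft to 336.0 ft: V₃ = 37.9 × (336.0/113.0)^0.3776 = 37.9 × 1.5090 = 57.1909 mph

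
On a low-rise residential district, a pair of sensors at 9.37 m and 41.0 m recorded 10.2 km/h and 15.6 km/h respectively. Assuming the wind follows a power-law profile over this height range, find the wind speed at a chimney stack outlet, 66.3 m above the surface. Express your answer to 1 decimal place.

17.9 km/h

First find α: α = ln(V₂/V₁)/ln(z₂/z₁) = ln(15.6/10.2)/ln(41.0/9.37) = 0.42488/1.47606 = 0.2878
Extrapolate from 41.0 m to 66.3 m: V₃ = 15.6 × (66.3/41.0)^0.2878 = 15.6 × 1.1484 = 17.9146 km/h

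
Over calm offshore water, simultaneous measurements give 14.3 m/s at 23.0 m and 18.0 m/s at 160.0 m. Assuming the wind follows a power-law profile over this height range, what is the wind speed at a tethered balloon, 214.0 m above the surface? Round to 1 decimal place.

18.6 m/s

First find α: α = ln(V₂/V₁)/ln(z₂/z₁) = ln(18.0/14.3)/ln(160.0/23.0) = 0.23011/1.93968 = 0.1186
Extrapolate from 160.0 m to 214.0 m: V₃ = 18.0 × (214.0/160.0)^0.1186 = 18.0 × 1.0351 = 18.6318 m/s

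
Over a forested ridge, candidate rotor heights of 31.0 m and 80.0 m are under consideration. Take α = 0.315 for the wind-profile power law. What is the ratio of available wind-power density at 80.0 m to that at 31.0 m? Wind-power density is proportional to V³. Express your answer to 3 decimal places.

2.450

Speed ratio: V_B/V_A = (z_B/z_A)^α = (80.0/31.0)^0.315 = (2.5806)^0.315 = 1.34801
Power-density ratio: P_B/P_A = (V_B/V_A)³ = (1.34801)³ = 2.44953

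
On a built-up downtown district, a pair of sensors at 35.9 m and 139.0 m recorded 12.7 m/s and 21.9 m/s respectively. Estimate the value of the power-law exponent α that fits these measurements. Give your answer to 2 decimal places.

α ≈ 0.40

Power law: V₂/V₁ = (z₂/z₁)^α ⇒ α = ln(V₂/V₁) / ln(z₂/z₁)
α = ln(21.9/12.7) / ln(139.0/35.9) = ln(1.7244) / ln(3.8719)
  = 0.54488 / 1.35374 = 0.40250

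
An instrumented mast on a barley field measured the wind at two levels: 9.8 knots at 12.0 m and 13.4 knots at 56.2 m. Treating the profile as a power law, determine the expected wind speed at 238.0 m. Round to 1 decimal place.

First find α: α = ln(V₂/V₁)/ln(z₂/z₁) = ln(13.4/9.8)/ln(56.2/12.0) = 0.31287/1.54401 = 0.2026
Extrapolate from 56.2 m to 238.0 m: V₃ = 13.4 × (238.0/56.2)^0.2026 = 13.4 × 1.3397 = 17.9525 knots

18.0 knots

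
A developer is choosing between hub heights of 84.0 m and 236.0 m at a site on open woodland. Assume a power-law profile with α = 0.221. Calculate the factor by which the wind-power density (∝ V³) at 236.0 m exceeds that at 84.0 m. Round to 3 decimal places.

Speed ratio: V_B/V_A = (z_B/z_A)^α = (236.0/84.0)^0.221 = (2.8095)^0.221 = 1.25646
Power-density ratio: P_B/P_A = (V_B/V_A)³ = (1.25646)³ = 1.98355

1.984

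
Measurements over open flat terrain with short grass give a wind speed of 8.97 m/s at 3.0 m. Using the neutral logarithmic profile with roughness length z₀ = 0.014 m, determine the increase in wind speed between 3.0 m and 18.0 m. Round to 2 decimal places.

Log law: V₂ = V₁ · ln(z₂/z₀)/ln(z₁/z₀) = 8.97 × 7.1591/5.3673 = 11.9644 m/s
ΔV = 11.9644 − 8.97 = 2.9944 m/s

2.99 m/s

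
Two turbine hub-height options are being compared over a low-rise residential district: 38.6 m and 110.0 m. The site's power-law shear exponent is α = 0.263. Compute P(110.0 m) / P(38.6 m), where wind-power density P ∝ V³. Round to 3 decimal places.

2.285

Speed ratio: V_B/V_A = (z_B/z_A)^α = (110.0/38.6)^0.263 = (2.8497)^0.263 = 1.31709
Power-density ratio: P_B/P_A = (V_B/V_A)³ = (1.31709)³ = 2.28476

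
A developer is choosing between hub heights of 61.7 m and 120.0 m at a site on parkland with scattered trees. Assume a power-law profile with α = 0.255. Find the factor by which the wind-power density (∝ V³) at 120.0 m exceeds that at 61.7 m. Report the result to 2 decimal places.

1.66

Speed ratio: V_B/V_A = (z_B/z_A)^α = (120.0/61.7)^0.255 = (1.9449)^0.255 = 1.18486
Power-density ratio: P_B/P_A = (V_B/V_A)³ = (1.18486)³ = 1.66343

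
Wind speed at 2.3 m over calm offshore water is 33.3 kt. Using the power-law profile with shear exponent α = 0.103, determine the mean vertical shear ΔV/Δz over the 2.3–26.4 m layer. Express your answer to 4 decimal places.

0.3949 kt/m

Power law: V₂ = V₁ · (z₂/z₁)^α = 33.3 × (11.4783)^0.103 = 42.8165 kt
ΔV/Δz = (42.8165 − 33.3)/(26.4 − 2.3) = 9.5165/24.1000 = 0.39488 kt/m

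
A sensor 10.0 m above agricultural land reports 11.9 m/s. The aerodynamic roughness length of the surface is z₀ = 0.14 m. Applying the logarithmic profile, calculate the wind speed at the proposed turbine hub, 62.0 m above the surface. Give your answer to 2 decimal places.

16.99 m/s

Log law: V(z) ∝ ln(z/z₀), so V₂/V₁ = ln(z₂/z₀) / ln(z₁/z₀).
ln(62.0/0.14) = 6.0932, ln(10.0/0.14) = 4.2687
V₂ = 11.9 × 6.0932/4.2687 = 11.9 × 1.4274 = 16.9864 m/s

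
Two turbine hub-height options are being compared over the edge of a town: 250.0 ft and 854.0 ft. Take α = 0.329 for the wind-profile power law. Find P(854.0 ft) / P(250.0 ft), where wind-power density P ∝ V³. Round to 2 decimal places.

Speed ratio: V_B/V_A = (z_B/z_A)^α = (854.0/250.0)^0.329 = (3.4160)^0.329 = 1.49805
Power-density ratio: P_B/P_A = (V_B/V_A)³ = (1.49805)³ = 3.36188

3.36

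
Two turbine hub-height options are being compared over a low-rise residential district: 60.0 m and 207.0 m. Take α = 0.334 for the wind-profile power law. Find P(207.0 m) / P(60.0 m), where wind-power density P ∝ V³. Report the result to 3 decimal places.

3.459

Speed ratio: V_B/V_A = (z_B/z_A)^α = (207.0/60.0)^0.334 = (3.4500)^0.334 = 1.51228
Power-density ratio: P_B/P_A = (V_B/V_A)³ = (1.51228)³ = 3.45856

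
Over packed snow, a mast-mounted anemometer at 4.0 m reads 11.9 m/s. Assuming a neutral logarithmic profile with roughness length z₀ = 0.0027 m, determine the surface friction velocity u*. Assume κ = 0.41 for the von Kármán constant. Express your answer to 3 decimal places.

Log law: V(z) = (u*/κ) · ln(z/z₀) ⇒ u* = κ · V / ln(z/z₀)
u* = 0.41 × 11.9 / ln(4.0/0.0027) = 0.41 × 11.9 / 7.3008
   = 4.8790 / 7.3008 = 0.6683 m/s

u* ≈ 0.668 m/s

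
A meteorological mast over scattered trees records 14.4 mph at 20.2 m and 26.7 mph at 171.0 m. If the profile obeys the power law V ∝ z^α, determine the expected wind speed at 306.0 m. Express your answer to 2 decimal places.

31.59 mph

First find α: α = ln(V₂/V₁)/ln(z₂/z₁) = ln(26.7/14.4)/ln(171.0/20.2) = 0.61744/2.13598 = 0.2891
Extrapolate from 171.0 m to 306.0 m: V₃ = 26.7 × (306.0/171.0)^0.2891 = 26.7 × 1.1832 = 31.5911 mph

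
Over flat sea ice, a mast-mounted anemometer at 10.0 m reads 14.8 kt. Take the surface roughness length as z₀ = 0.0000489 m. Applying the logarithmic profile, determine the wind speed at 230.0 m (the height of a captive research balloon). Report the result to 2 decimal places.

18.59 kt

Log law: V(z) ∝ ln(z/z₀), so V₂/V₁ = ln(z₂/z₀) / ln(z₁/z₀).
ln(230.0/0.0000489) = 15.3638, ln(10.0/0.0000489) = 12.2283
V₂ = 14.8 × 15.3638/12.2283 = 14.8 × 1.2564 = 18.5949 kt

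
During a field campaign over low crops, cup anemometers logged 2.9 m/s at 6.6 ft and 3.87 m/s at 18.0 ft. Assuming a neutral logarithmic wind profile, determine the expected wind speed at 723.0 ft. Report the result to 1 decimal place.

7.4 m/s

Log law: V ∝ ln(z/z₀). From the pair, with r = V₁/V₂ = 0.74935,
ln z₀ = (ln z₁ − r·ln z₂)/(1 − r) = (1.8871 − 0.74935×2.8904)/0.25065 = -1.1125 → z₀ = 0.3287 ft
V₃ = V₁ · ln(z₃/z₀)/ln(z₁/z₀) = 2.9 × 7.6959/2.9996 = 7.4405 m/s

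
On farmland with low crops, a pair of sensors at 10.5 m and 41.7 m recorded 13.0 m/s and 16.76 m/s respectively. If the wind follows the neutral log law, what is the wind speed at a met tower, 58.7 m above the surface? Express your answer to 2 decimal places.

Log law: V ∝ ln(z/z₀). From the pair, with r = V₁/V₂ = 0.77566,
ln z₀ = (ln z₁ − r·ln z₂)/(1 − r) = (2.3514 − 0.77566×3.7305)/0.22434 = -2.4169 → z₀ = 0.08920 m
V₃ = V₁ · ln(z₃/z₀)/ln(z₁/z₀) = 13.0 × 6.4893/4.7683 = 17.6922 m/s

17.69 m/s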